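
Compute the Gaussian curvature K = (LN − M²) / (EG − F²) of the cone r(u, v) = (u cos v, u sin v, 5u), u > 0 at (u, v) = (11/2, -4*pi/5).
K = 0

Coefficients of the first fundamental form: E = 26, F = 0, G = u^2.
Coefficients of the second fundamental form: L = 0, M = 0, N = 5*sqrt(26)*u^2/(26*Abs(u)).
Assemble K = (LN − M²)/(EG − F²) = 0. At (u, v) = (11/2, -4*pi/5): K = 0.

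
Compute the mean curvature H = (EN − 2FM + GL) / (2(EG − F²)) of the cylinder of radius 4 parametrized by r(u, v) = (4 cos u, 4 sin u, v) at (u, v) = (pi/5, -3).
H = -1/8

With E = 16, F = 0, G = 1, L = -4, M = 0, N = 0, assemble
  H = (EN − 2FM + GL) / (2(EG − F²)) = -1/8.
At (u, v) = (pi/5, -3): H = -1/8.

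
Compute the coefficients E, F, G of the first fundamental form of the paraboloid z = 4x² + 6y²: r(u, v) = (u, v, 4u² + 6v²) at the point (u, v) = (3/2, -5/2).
E = 145;  F = -360;  G = 901

Partials: r_u = (1, 0, 8*u), r_v = (0, 1, 12*v). As functions of (u, v):
  E = r_u · r_u = 64*u^2 + 1,
  F = r_u · r_v = 96*u*v,
  G = r_v · r_v = 144*v^2 + 1.
Evaluating at (u, v) = (3/2, -5/2): E = 145, F = -360, G = 901.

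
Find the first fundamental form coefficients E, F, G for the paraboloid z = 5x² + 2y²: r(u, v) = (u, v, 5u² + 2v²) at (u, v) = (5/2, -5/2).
E = 626;  F = -250;  G = 101

Partials: r_u = (1, 0, 10*u), r_v = (0, 1, 4*v). As functions of (u, v):
  E = r_u · r_u = 100*u^2 + 1,
  F = r_u · r_v = 40*u*v,
  G = r_v · r_v = 16*v^2 + 1.
Evaluating at (u, v) = (5/2, -5/2): E = 626, F = -250, G = 101.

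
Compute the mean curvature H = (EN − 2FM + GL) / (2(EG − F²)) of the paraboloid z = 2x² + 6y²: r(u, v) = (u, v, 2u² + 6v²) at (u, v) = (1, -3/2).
H = 752*sqrt(341)/116281

With E = 16*u^2 + 1, F = 48*u*v, G = 144*v^2 + 1, L = 4/sqrt(16*u^2 + 144*v^2 + 1), M = 0, N = 12/sqrt(16*u^2 + 144*v^2 + 1), assemble
  H = (EN − 2FM + GL) / (2(EG − F²)) = 8*(12*u^2 + 36*v^2 + 1)/(16*u^2 + 144*v^2 + 1)^(3/2).
At (u, v) = (1, -3/2): H = 752*sqrt(341)/116281.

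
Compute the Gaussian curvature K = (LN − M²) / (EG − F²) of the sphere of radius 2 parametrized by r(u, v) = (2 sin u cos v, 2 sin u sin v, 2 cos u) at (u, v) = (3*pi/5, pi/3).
K = 1/4

Coefficients of the first fundamental form: E = 4, F = 0, G = 4*sin(u)^2.
Coefficients of the second fundamental form: L = -2*sin(u)/Abs(sin(u)), M = 0, N = -2*sin(u)^3/Abs(sin(u)).
Assemble K = (LN − M²)/(EG − F²) = 1/4. At (u, v) = (3*pi/5, pi/3): K = 1/4.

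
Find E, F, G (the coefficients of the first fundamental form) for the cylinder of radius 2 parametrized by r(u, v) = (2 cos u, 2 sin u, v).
E = 4;  F = 0;  G = 1

Compute partials: r_u = (-2*sin(u), 2*cos(u), 0), r_v = (0, 0, 1). Then
  E = r_u · r_u = 4,
  F = r_u · r_v = 0,
  G = r_v · r_v = 1.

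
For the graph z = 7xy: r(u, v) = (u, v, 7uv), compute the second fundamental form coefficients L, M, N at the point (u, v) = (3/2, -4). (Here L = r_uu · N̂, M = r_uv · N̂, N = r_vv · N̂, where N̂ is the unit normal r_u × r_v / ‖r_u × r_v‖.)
L = 0;  M = 14*sqrt(3581)/3581;  N = 0

Compute the unit normal N̂(u, v) = (-7*v/sqrt(49*u^2 + 49*v^2 + 1), -7*u/sqrt(49*u^2 + 49*v^2 + 1), 1/sqrt(49*u^2 + 49*v^2 + 1)), and the second partials r_uu, r_uv, r_vv. Take dot products:
  L(u, v) = r_uu · N̂ = 0,
  M(u, v) = r_uv · N̂ = 7/sqrt(49*u^2 + 49*v^2 + 1),
  N(u, v) = r_vv · N̂ = 0.
Evaluating at (u, v) = (3/2, -4):
  L = 0, M = 14*sqrt(3581)/3581, N = 0.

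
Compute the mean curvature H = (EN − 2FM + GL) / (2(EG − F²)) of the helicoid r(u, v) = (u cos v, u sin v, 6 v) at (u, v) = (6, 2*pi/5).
H = 0

With E = 1, F = 0, G = u^2 + 36, L = 0, M = -6/sqrt(u^2 + 36), N = 0, assemble
  H = (EN − 2FM + GL) / (2(EG − F²)) = 0.
At (u, v) = (6, 2*pi/5): H = 0.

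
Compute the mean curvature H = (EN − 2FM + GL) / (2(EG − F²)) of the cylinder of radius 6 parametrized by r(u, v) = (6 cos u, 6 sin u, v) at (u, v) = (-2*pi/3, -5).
H = -1/12

With E = 36, F = 0, G = 1, L = -6, M = 0, N = 0, assemble
  H = (EN − 2FM + GL) / (2(EG − F²)) = -1/12.
At (u, v) = (-2*pi/3, -5): H = -1/12.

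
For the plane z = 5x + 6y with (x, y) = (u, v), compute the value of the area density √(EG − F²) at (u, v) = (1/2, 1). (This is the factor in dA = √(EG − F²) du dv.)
√(EG − F²)|_{(1/2, 1)} = sqrt(62)

E = 26, F = 30, G = 37, so EG − F² = 62. Taking the positive square root: √(EG − F²) = sqrt(62). At (u, v) = (1/2, 1): sqrt(62).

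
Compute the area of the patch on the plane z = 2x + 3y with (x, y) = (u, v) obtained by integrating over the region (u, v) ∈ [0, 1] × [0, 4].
Area = 4*sqrt(14)

Area = ∫∫ √(EG − F²) du dv with √(EG − F²) = sqrt(14). Integrating over [0, 1] × [0, 4] gives 4*sqrt(14).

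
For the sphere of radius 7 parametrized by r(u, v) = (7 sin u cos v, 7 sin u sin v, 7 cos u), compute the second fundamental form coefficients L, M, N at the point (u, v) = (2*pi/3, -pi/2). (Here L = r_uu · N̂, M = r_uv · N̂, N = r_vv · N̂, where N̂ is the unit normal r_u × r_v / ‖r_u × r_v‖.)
L = -7;  M = 0;  N = -21/4

Compute the unit normal N̂(u, v) = (sin(u)^2*cos(v)/Abs(sin(u)), sin(u)^2*sin(v)/Abs(sin(u)), sin(2*u)/(2*Abs(sin(u)))), and the second partials r_uu, r_uv, r_vv. Take dot products:
  L(u, v) = r_uu · N̂ = -7*sin(u)/Abs(sin(u)),
  M(u, v) = r_uv · N̂ = 0,
  N(u, v) = r_vv · N̂ = -7*sin(u)^3/Abs(sin(u)).
Evaluating at (u, v) = (2*pi/3, -pi/2):
  L = -7, M = 0, N = -21/4.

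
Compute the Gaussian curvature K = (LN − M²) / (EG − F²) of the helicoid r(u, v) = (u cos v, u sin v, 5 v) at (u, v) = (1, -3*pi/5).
K = -25/676

Coefficients of the first fundamental form: E = 1, F = 0, G = u^2 + 25.
Coefficients of the second fundamental form: L = 0, M = -5/sqrt(u^2 + 25), N = 0.
Assemble K = (LN − M²)/(EG − F²) = -25/(u^2 + 25)^2. At (u, v) = (1, -3*pi/5): K = -25/676.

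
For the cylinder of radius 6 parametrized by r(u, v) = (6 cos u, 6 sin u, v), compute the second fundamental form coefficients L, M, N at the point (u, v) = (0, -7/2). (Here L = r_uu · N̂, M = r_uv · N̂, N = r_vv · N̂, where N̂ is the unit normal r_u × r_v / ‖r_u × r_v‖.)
L = -6;  M = 0;  N = 0

Compute the unit normal N̂(u, v) = (cos(u), sin(u), 0), and the second partials r_uu, r_uv, r_vv. Take dot products:
  L(u, v) = r_uu · N̂ = -6,
  M(u, v) = r_uv · N̂ = 0,
  N(u, v) = r_vv · N̂ = 0.
Evaluating at (u, v) = (0, -7/2):
  L = -6, M = 0, N = 0.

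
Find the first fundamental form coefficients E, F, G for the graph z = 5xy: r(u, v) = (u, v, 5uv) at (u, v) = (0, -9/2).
E = 2029/4;  F = 0;  G = 1

Partials: r_u = (1, 0, 5*v), r_v = (0, 1, 5*u). As functions of (u, v):
  E = r_u · r_u = 25*v^2 + 1,
  F = r_u · r_v = 25*u*v,
  G = r_v · r_v = 25*u^2 + 1.
Evaluating at (u, v) = (0, -9/2): E = 2029/4, F = 0, G = 1.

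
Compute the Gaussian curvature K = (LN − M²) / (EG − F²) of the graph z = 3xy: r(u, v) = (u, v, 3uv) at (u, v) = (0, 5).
K = -9/51076

Coefficients of the first fundamental form: E = 9*v^2 + 1, F = 9*u*v, G = 9*u^2 + 1.
Coefficients of the second fundamental form: L = 0, M = 3/sqrt(9*u^2 + 9*v^2 + 1), N = 0.
Assemble K = (LN − M²)/(EG − F²) = -9/(81*u^4 + 162*u^2*v^2 + 18*u^2 + 81*v^4 + 18*v^2 + 1). At (u, v) = (0, 5): K = -9/51076.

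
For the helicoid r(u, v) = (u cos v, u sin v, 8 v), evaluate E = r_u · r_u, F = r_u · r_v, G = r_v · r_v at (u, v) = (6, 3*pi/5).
E = 1;  F = 0;  G = 100

Partials: r_u = (cos(v), sin(v), 0), r_v = (-u*sin(v), u*cos(v), 8). As functions of (u, v):
  E = r_u · r_u = 1,
  F = r_u · r_v = 0,
  G = r_v · r_v = u^2 + 64.
Evaluating at (u, v) = (6, 3*pi/5): E = 1, F = 0, G = 100.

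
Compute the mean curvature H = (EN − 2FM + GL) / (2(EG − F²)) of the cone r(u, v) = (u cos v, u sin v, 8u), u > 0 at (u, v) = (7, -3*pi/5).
H = 4*sqrt(65)/455

With E = 65, F = 0, G = u^2, L = 0, M = 0, N = 8*sqrt(65)*u^2/(65*Abs(u)), assemble
  H = (EN − 2FM + GL) / (2(EG − F²)) = 4*sqrt(65)/(65*Abs(u)).
At (u, v) = (7, -3*pi/5): H = 4*sqrt(65)/455.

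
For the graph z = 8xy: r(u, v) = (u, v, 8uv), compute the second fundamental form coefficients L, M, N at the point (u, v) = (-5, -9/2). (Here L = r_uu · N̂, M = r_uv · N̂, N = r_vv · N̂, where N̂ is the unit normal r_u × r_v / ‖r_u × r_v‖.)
L = 0;  M = 8*sqrt(2897)/2897;  N = 0

Compute the unit normal N̂(u, v) = (-8*v/sqrt(64*u^2 + 64*v^2 + 1), -8*u/sqrt(64*u^2 + 64*v^2 + 1), 1/sqrt(64*u^2 + 64*v^2 + 1)), and the second partials r_uu, r_uv, r_vv. Take dot products:
  L(u, v) = r_uu · N̂ = 0,
  M(u, v) = r_uv · N̂ = 8/sqrt(64*u^2 + 64*v^2 + 1),
  N(u, v) = r_vv · N̂ = 0.
Evaluating at (u, v) = (-5, -9/2):
  L = 0, M = 8*sqrt(2897)/2897, N = 0.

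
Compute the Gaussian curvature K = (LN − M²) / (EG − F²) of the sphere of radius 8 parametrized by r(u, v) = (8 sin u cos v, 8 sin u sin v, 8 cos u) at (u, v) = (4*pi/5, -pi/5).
K = 1/64

Coefficients of the first fundamental form: E = 64, F = 0, G = 64*sin(u)^2.
Coefficients of the second fundamental form: L = -8*sin(u)/Abs(sin(u)), M = 0, N = -8*sin(u)^3/Abs(sin(u)).
Assemble K = (LN − M²)/(EG − F²) = 1/64. At (u, v) = (4*pi/5, -pi/5): K = 1/64.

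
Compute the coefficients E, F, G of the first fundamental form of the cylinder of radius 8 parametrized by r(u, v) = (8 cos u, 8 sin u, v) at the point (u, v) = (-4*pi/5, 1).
E = 64;  F = 0;  G = 1

Partials: r_u = (-8*sin(u), 8*cos(u), 0), r_v = (0, 0, 1). As functions of (u, v):
  E = r_u · r_u = 64,
  F = r_u · r_v = 0,
  G = r_v · r_v = 1.
Evaluating at (u, v) = (-4*pi/5, 1): E = 64, F = 0, G = 1.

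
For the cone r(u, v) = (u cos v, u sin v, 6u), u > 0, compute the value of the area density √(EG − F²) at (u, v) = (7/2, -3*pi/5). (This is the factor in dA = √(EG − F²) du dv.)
√(EG − F²)|_{(7/2, -3*pi/5)} = 7*sqrt(37)/2

E = 37, F = 0, G = u^2, so EG − F² = 37*u^2. Taking the positive square root: √(EG − F²) = sqrt(37)*Abs(u). At (u, v) = (7/2, -3*pi/5): 7*sqrt(37)/2.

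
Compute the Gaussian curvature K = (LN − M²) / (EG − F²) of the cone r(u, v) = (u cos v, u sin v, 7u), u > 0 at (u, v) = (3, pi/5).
K = 0

Coefficients of the first fundamental form: E = 50, F = 0, G = u^2.
Coefficients of the second fundamental form: L = 0, M = 0, N = 7*sqrt(2)*u^2/(10*Abs(u)).
Assemble K = (LN − M²)/(EG − F²) = 0. At (u, v) = (3, pi/5): K = 0.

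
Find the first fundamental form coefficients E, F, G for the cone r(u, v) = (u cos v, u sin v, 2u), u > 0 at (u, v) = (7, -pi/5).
E = 5;  F = 0;  G = 49

Partials: r_u = (cos(v), sin(v), 2), r_v = (-u*sin(v), u*cos(v), 0). As functions of (u, v):
  E = r_u · r_u = 5,
  F = r_u · r_v = 0,
  G = r_v · r_v = u^2.
Evaluating at (u, v) = (7, -pi/5): E = 5, F = 0, G = 49.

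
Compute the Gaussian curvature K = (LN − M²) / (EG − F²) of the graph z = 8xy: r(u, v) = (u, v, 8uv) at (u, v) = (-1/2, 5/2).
K = -64/173889

Coefficients of the first fundamental form: E = 64*v^2 + 1, F = 64*u*v, G = 64*u^2 + 1.
Coefficients of the second fundamental form: L = 0, M = 8/sqrt(64*u^2 + 64*v^2 + 1), N = 0.
Assemble K = (LN − M²)/(EG − F²) = -64/(4096*u^4 + 8192*u^2*v^2 + 128*u^2 + 4096*v^4 + 128*v^2 + 1). At (u, v) = (-1/2, 5/2): K = -64/173889.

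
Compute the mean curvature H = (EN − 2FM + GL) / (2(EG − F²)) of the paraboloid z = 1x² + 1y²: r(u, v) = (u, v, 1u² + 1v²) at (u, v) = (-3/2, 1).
H = 15*sqrt(14)/196

With E = 4*u^2 + 1, F = 4*u*v, G = 4*v^2 + 1, L = 2/sqrt(4*u^2 + 4*v^2 + 1), M = 0, N = 2/sqrt(4*u^2 + 4*v^2 + 1), assemble
  H = (EN − 2FM + GL) / (2(EG − F²)) = 2*(2*u^2 + 2*v^2 + 1)/(4*u^2 + 4*v^2 + 1)^(3/2).
At (u, v) = (-3/2, 1): H = 15*sqrt(14)/196.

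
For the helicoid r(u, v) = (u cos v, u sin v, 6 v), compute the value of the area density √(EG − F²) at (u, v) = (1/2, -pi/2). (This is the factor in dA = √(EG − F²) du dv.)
√(EG − F²)|_{(1/2, -pi/2)} = sqrt(145)/2

E = 1, F = 0, G = u^2 + 36, so EG − F² = u^2 + 36. Taking the positive square root: √(EG − F²) = sqrt(u^2 + 36). At (u, v) = (1/2, -pi/2): sqrt(145)/2.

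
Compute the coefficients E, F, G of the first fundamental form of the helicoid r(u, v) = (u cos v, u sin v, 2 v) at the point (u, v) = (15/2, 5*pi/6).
E = 1;  F = 0;  G = 241/4

Partials: r_u = (cos(v), sin(v), 0), r_v = (-u*sin(v), u*cos(v), 2). As functions of (u, v):
  E = r_u · r_u = 1,
  F = r_u · r_v = 0,
  G = r_v · r_v = u^2 + 4.
Evaluating at (u, v) = (15/2, 5*pi/6): E = 1, F = 0, G = 241/4.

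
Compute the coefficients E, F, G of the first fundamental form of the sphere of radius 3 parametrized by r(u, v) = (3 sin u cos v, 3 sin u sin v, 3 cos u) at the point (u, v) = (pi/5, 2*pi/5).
E = 9;  F = 0;  G = 45/8 - 9*sqrt(5)/8

Partials: r_u = (3*cos(u)*cos(v), 3*sin(v)*cos(u), -3*sin(u)), r_v = (-3*sin(u)*sin(v), 3*sin(u)*cos(v), 0). As functions of (u, v):
  E = r_u · r_u = 9,
  F = r_u · r_v = 0,
  G = r_v · r_v = 9*sin(u)^2.
Evaluating at (u, v) = (pi/5, 2*pi/5): E = 9, F = 0, G = 45/8 - 9*sqrt(5)/8.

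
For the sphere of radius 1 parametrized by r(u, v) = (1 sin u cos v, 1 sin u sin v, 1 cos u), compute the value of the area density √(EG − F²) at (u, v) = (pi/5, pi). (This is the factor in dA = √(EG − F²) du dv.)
√(EG − F²)|_{(pi/5, pi)} = sqrt(10 - 2*sqrt(5))/4

E = 1, F = 0, G = sin(u)^2, so EG − F² = sin(u)^2. Taking the positive square root: √(EG − F²) = Abs(sin(u)). At (u, v) = (pi/5, pi): sqrt(10 - 2*sqrt(5))/4.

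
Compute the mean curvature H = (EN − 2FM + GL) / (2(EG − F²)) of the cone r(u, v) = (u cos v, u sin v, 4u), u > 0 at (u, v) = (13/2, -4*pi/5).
H = 4*sqrt(17)/221

With E = 17, F = 0, G = u^2, L = 0, M = 0, N = 4*sqrt(17)*u^2/(17*Abs(u)), assemble
  H = (EN − 2FM + GL) / (2(EG − F²)) = 2*sqrt(17)/(17*Abs(u)).
At (u, v) = (13/2, -4*pi/5): H = 4*sqrt(17)/221.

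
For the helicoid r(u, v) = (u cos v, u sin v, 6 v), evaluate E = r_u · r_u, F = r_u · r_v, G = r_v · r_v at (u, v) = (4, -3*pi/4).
E = 1;  F = 0;  G = 52

Partials: r_u = (cos(v), sin(v), 0), r_v = (-u*sin(v), u*cos(v), 6). As functions of (u, v):
  E = r_u · r_u = 1,
  F = r_u · r_v = 0,
  G = r_v · r_v = u^2 + 36.
Evaluating at (u, v) = (4, -3*pi/4): E = 1, F = 0, G = 52.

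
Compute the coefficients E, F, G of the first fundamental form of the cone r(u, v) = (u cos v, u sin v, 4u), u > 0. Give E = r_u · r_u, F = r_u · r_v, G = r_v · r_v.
E = 17;  F = 0;  G = u^2

Compute partials: r_u = (cos(v), sin(v), 4), r_v = (-u*sin(v), u*cos(v), 0). Then
  E = r_u · r_u = 17,
  F = r_u · r_v = 0,
  G = r_v · r_v = u^2.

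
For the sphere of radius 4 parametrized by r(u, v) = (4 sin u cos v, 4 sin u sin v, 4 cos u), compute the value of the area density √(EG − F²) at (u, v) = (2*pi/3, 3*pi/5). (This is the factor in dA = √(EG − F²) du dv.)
√(EG − F²)|_{(2*pi/3, 3*pi/5)} = 8*sqrt(3)

E = 16, F = 0, G = 16*sin(u)^2, so EG − F² = 256*sin(u)^2. Taking the positive square root: √(EG − F²) = 16*Abs(sin(u)). At (u, v) = (2*pi/3, 3*pi/5): 8*sqrt(3).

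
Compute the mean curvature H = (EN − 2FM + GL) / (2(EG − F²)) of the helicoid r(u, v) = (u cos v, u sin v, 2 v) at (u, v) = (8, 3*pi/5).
H = 0

With E = 1, F = 0, G = u^2 + 4, L = 0, M = -2/sqrt(u^2 + 4), N = 0, assemble
  H = (EN − 2FM + GL) / (2(EG − F²)) = 0.
At (u, v) = (8, 3*pi/5): H = 0.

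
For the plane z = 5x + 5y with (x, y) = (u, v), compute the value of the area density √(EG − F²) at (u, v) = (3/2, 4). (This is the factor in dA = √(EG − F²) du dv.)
√(EG − F²)|_{(3/2, 4)} = sqrt(51)

E = 26, F = 25, G = 26, so EG − F² = 51. Taking the positive square root: √(EG − F²) = sqrt(51). At (u, v) = (3/2, 4): sqrt(51).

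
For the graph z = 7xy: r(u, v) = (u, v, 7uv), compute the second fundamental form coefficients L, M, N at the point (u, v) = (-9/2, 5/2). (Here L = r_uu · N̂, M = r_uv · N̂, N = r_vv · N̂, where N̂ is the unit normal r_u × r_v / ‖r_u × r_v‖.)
L = 0;  M = 7*sqrt(5198)/2599;  N = 0

Compute the unit normal N̂(u, v) = (-7*v/sqrt(49*u^2 + 49*v^2 + 1), -7*u/sqrt(49*u^2 + 49*v^2 + 1), 1/sqrt(49*u^2 + 49*v^2 + 1)), and the second partials r_uu, r_uv, r_vv. Take dot products:
  L(u, v) = r_uu · N̂ = 0,
  M(u, v) = r_uv · N̂ = 7/sqrt(49*u^2 + 49*v^2 + 1),
  N(u, v) = r_vv · N̂ = 0.
Evaluating at (u, v) = (-9/2, 5/2):
  L = 0, M = 7*sqrt(5198)/2599, N = 0.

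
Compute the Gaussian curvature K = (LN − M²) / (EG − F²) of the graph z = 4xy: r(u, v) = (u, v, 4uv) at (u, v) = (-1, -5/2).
K = -16/13689

Coefficients of the first fundamental form: E = 16*v^2 + 1, F = 16*u*v, G = 16*u^2 + 1.
Coefficients of the second fundamental form: L = 0, M = 4/sqrt(16*u^2 + 16*v^2 + 1), N = 0.
Assemble K = (LN − M²)/(EG − F²) = -16/(256*u^4 + 512*u^2*v^2 + 32*u^2 + 256*v^4 + 32*v^2 + 1). At (u, v) = (-1, -5/2): K = -16/13689.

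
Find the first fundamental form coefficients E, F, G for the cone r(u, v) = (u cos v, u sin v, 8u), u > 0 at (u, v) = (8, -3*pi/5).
E = 65;  F = 0;  G = 64

Partials: r_u = (cos(v), sin(v), 8), r_v = (-u*sin(v), u*cos(v), 0). As functions of (u, v):
  E = r_u · r_u = 65,
  F = r_u · r_v = 0,
  G = r_v · r_v = u^2.
Evaluating at (u, v) = (8, -3*pi/5): E = 65, F = 0, G = 64.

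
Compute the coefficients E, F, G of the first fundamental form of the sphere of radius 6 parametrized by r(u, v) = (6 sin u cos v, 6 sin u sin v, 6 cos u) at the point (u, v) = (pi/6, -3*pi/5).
E = 36;  F = 0;  G = 9

Partials: r_u = (6*cos(u)*cos(v), 6*sin(v)*cos(u), -6*sin(u)), r_v = (-6*sin(u)*sin(v), 6*sin(u)*cos(v), 0). As functions of (u, v):
  E = r_u · r_u = 36,
  F = r_u · r_v = 0,
  G = r_v · r_v = 36*sin(u)^2.
Evaluating at (u, v) = (pi/6, -3*pi/5): E = 36, F = 0, G = 9.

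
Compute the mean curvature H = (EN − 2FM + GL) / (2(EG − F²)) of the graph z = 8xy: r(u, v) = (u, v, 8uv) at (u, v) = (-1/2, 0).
H = 0

With E = 64*v^2 + 1, F = 64*u*v, G = 64*u^2 + 1, L = 0, M = 8/sqrt(64*u^2 + 64*v^2 + 1), N = 0, assemble
  H = (EN − 2FM + GL) / (2(EG − F²)) = -512*u*v/(64*u^2 + 64*v^2 + 1)^(3/2).
At (u, v) = (-1/2, 0): H = 0.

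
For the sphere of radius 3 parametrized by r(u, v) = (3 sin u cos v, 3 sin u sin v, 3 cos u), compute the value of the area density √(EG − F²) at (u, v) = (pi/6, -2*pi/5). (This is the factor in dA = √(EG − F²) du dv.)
√(EG − F²)|_{(pi/6, -2*pi/5)} = 9/2

E = 9, F = 0, G = 9*sin(u)^2, so EG − F² = 81*sin(u)^2. Taking the positive square root: √(EG − F²) = 9*Abs(sin(u)). At (u, v) = (pi/6, -2*pi/5): 9/2.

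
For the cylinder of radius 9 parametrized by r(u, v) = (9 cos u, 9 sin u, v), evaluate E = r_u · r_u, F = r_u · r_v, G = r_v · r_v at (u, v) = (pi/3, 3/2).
E = 81;  F = 0;  G = 1

Partials: r_u = (-9*sin(u), 9*cos(u), 0), r_v = (0, 0, 1). As functions of (u, v):
  E = r_u · r_u = 81,
  F = r_u · r_v = 0,
  G = r_v · r_v = 1.
Evaluating at (u, v) = (pi/3, 3/2): E = 81, F = 0, G = 1.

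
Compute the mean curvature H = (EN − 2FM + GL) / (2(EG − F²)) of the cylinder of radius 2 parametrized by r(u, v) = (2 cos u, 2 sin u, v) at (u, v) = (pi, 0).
H = -1/4

With E = 4, F = 0, G = 1, L = -2, M = 0, N = 0, assemble
  H = (EN − 2FM + GL) / (2(EG − F²)) = -1/4.
At (u, v) = (pi, 0): H = -1/4.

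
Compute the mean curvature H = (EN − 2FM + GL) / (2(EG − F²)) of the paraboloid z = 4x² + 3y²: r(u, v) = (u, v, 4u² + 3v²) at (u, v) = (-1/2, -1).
H = 199*sqrt(53)/2809

With E = 64*u^2 + 1, F = 48*u*v, G = 36*v^2 + 1, L = 8/sqrt(64*u^2 + 36*v^2 + 1), M = 0, N = 6/sqrt(64*u^2 + 36*v^2 + 1), assemble
  H = (EN − 2FM + GL) / (2(EG − F²)) = (192*u^2 + 144*v^2 + 7)/(64*u^2 + 36*v^2 + 1)^(3/2).
At (u, v) = (-1/2, -1): H = 199*sqrt(53)/2809.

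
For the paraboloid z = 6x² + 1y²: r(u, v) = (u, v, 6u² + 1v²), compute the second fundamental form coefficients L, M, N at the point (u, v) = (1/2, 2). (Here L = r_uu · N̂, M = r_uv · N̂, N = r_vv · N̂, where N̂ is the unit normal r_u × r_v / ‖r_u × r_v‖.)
L = 12*sqrt(53)/53;  M = 0;  N = 2*sqrt(53)/53

Compute the unit normal N̂(u, v) = (-12*u/sqrt(144*u^2 + 4*v^2 + 1), -2*v/sqrt(144*u^2 + 4*v^2 + 1), 1/sqrt(144*u^2 + 4*v^2 + 1)), and the second partials r_uu, r_uv, r_vv. Take dot products:
  L(u, v) = r_uu · N̂ = 12/sqrt(144*u^2 + 4*v^2 + 1),
  M(u, v) = r_uv · N̂ = 0,
  N(u, v) = r_vv · N̂ = 2/sqrt(144*u^2 + 4*v^2 + 1).
Evaluating at (u, v) = (1/2, 2):
  L = 12*sqrt(53)/53, M = 0, N = 2*sqrt(53)/53.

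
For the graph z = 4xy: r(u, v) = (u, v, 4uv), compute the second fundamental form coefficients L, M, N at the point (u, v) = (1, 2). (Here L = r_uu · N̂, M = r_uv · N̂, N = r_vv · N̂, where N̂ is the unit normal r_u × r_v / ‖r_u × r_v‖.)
L = 0;  M = 4/9;  N = 0

Compute the unit normal N̂(u, v) = (-4*v/sqrt(16*u^2 + 16*v^2 + 1), -4*u/sqrt(16*u^2 + 16*v^2 + 1), 1/sqrt(16*u^2 + 16*v^2 + 1)), and the second partials r_uu, r_uv, r_vv. Take dot products:
  L(u, v) = r_uu · N̂ = 0,
  M(u, v) = r_uv · N̂ = 4/sqrt(16*u^2 + 16*v^2 + 1),
  N(u, v) = r_vv · N̂ = 0.
Evaluating at (u, v) = (1, 2):
  L = 0, M = 4/9, N = 0.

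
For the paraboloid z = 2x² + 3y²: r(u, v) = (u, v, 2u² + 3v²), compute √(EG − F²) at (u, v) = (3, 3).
√(EG − F²)|_{(3, 3)} = sqrt(469)

E = 16*u^2 + 1, F = 24*u*v, G = 36*v^2 + 1; EG − F² = 16*u^2 + 36*v^2 + 1; √(EG − F²) = sqrt(16*u^2 + 36*v^2 + 1). At the given point: sqrt(469).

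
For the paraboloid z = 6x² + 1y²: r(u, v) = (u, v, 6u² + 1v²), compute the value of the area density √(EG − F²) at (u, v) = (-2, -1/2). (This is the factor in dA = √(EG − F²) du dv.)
√(EG − F²)|_{(-2, -1/2)} = 17*sqrt(2)

E = 144*u^2 + 1, F = 24*u*v, G = 4*v^2 + 1, so EG − F² = 144*u^2 + 4*v^2 + 1. Taking the positive square root: √(EG − F²) = sqrt(144*u^2 + 4*v^2 + 1). At (u, v) = (-2, -1/2): 17*sqrt(2).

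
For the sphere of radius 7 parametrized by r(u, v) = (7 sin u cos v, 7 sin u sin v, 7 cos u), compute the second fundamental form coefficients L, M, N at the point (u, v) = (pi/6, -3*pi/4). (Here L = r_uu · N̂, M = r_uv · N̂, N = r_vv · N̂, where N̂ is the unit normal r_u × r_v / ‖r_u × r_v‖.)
L = -7;  M = 0;  N = -7/4

Compute the unit normal N̂(u, v) = (sin(u)^2*cos(v)/Abs(sin(u)), sin(u)^2*sin(v)/Abs(sin(u)), sin(2*u)/(2*Abs(sin(u)))), and the second partials r_uu, r_uv, r_vv. Take dot products:
  L(u, v) = r_uu · N̂ = -7*sin(u)/Abs(sin(u)),
  M(u, v) = r_uv · N̂ = 0,
  N(u, v) = r_vv · N̂ = -7*sin(u)^3/Abs(sin(u)).
Evaluating at (u, v) = (pi/6, -3*pi/4):
  L = -7, M = 0, N = -7/4.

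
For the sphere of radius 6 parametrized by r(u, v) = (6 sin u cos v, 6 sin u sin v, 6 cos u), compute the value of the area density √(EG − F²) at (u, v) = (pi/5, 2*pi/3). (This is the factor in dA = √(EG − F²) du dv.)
√(EG − F²)|_{(pi/5, 2*pi/3)} = 9*sqrt(10 - 2*sqrt(5))

E = 36, F = 0, G = 36*sin(u)^2, so EG − F² = 1296*sin(u)^2. Taking the positive square root: √(EG − F²) = 36*Abs(sin(u)). At (u, v) = (pi/5, 2*pi/3): 9*sqrt(10 - 2*sqrt(5)).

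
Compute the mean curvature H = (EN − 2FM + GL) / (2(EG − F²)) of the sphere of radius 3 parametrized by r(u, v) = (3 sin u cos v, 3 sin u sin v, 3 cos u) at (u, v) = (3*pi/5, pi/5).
H = -1/3

With E = 9, F = 0, G = 9*sin(u)^2, L = -3*sin(u)/Abs(sin(u)), M = 0, N = -3*sin(u)^3/Abs(sin(u)), assemble
  H = (EN − 2FM + GL) / (2(EG − F²)) = -sin(u)/(3*Abs(sin(u))).
At (u, v) = (3*pi/5, pi/5): H = -1/3.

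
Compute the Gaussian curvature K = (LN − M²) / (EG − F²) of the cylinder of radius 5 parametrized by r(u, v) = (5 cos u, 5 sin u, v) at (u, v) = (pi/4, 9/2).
K = 0

Coefficients of the first fundamental form: E = 25, F = 0, G = 1.
Coefficients of the second fundamental form: L = -5, M = 0, N = 0.
Assemble K = (LN − M²)/(EG − F²) = 0. At (u, v) = (pi/4, 9/2): K = 0.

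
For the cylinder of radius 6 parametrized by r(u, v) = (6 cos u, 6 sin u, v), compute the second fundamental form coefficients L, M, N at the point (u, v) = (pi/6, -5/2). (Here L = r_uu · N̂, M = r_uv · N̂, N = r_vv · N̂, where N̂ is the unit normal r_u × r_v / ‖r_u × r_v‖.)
L = -6;  M = 0;  N = 0

Compute the unit normal N̂(u, v) = (cos(u), sin(u), 0), and the second partials r_uu, r_uv, r_vv. Take dot products:
  L(u, v) = r_uu · N̂ = -6,
  M(u, v) = r_uv · N̂ = 0,
  N(u, v) = r_vv · N̂ = 0.
Evaluating at (u, v) = (pi/6, -5/2):
  L = -6, M = 0, N = 0.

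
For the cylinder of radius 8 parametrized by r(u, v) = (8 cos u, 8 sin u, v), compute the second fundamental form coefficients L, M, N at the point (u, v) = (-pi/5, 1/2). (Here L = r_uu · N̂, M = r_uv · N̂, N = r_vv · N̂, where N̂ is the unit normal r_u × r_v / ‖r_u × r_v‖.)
L = -8;  M = 0;  N = 0

Compute the unit normal N̂(u, v) = (cos(u), sin(u), 0), and the second partials r_uu, r_uv, r_vv. Take dot products:
  L(u, v) = r_uu · N̂ = -8,
  M(u, v) = r_uv · N̂ = 0,
  N(u, v) = r_vv · N̂ = 0.
Evaluating at (u, v) = (-pi/5, 1/2):
  L = -8, M = 0, N = 0.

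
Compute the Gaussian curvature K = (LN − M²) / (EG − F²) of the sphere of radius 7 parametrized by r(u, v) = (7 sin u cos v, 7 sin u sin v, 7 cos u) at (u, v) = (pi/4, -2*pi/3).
K = 1/49

Coefficients of the first fundamental form: E = 49, F = 0, G = 49*sin(u)^2.
Coefficients of the second fundamental form: L = -7*sin(u)/Abs(sin(u)), M = 0, N = -7*sin(u)^3/Abs(sin(u)).
Assemble K = (LN − M²)/(EG − F²) = 1/49. At (u, v) = (pi/4, -2*pi/3): K = 1/49.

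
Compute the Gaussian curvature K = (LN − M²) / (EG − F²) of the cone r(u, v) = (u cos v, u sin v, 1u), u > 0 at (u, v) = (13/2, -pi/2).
K = 0

Coefficients of the first fundamental form: E = 2, F = 0, G = u^2.
Coefficients of the second fundamental form: L = 0, M = 0, N = sqrt(2)*u^2/(2*Abs(u)).
Assemble K = (LN − M²)/(EG − F²) = 0. At (u, v) = (13/2, -pi/2): K = 0.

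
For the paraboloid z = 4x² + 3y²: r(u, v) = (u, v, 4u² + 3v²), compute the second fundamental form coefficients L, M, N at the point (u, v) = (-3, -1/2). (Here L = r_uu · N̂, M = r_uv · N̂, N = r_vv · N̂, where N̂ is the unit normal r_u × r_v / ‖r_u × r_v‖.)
L = 4*sqrt(586)/293;  M = 0;  N = 3*sqrt(586)/293

Compute the unit normal N̂(u, v) = (-8*u/sqrt(64*u^2 + 36*v^2 + 1), -6*v/sqrt(64*u^2 + 36*v^2 + 1), 1/sqrt(64*u^2 + 36*v^2 + 1)), and the second partials r_uu, r_uv, r_vv. Take dot products:
  L(u, v) = r_uu · N̂ = 8/sqrt(64*u^2 + 36*v^2 + 1),
  M(u, v) = r_uv · N̂ = 0,
  N(u, v) = r_vv · N̂ = 6/sqrt(64*u^2 + 36*v^2 + 1).
Evaluating at (u, v) = (-3, -1/2):
  L = 4*sqrt(586)/293, M = 0, N = 3*sqrt(586)/293.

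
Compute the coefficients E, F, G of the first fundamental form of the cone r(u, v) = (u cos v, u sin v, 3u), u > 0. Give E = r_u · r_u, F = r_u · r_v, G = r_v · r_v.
E = 10;  F = 0;  G = u^2

Compute partials: r_u = (cos(v), sin(v), 3), r_v = (-u*sin(v), u*cos(v), 0). Then
  E = r_u · r_u = 10,
  F = r_u · r_v = 0,
  G = r_v · r_v = u^2.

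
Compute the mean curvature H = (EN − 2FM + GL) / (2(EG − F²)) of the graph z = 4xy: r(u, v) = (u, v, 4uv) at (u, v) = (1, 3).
H = -192*sqrt(161)/25921

With E = 16*v^2 + 1, F = 16*u*v, G = 16*u^2 + 1, L = 0, M = 4/sqrt(16*u^2 + 16*v^2 + 1), N = 0, assemble
  H = (EN − 2FM + GL) / (2(EG − F²)) = -64*u*v/(16*u^2 + 16*v^2 + 1)^(3/2).
At (u, v) = (1, 3): H = -192*sqrt(161)/25921.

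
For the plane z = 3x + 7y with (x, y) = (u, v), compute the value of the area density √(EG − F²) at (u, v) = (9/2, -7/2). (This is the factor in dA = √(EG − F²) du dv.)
√(EG − F²)|_{(9/2, -7/2)} = sqrt(59)

E = 10, F = 21, G = 50, so EG − F² = 59. Taking the positive square root: √(EG − F²) = sqrt(59). At (u, v) = (9/2, -7/2): sqrt(59).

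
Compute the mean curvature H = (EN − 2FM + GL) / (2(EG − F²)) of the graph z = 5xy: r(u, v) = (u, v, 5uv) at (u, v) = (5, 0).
H = 0

With E = 25*v^2 + 1, F = 25*u*v, G = 25*u^2 + 1, L = 0, M = 5/sqrt(25*u^2 + 25*v^2 + 1), N = 0, assemble
  H = (EN − 2FM + GL) / (2(EG − F²)) = -125*u*v/(25*u^2 + 25*v^2 + 1)^(3/2).
At (u, v) = (5, 0): H = 0.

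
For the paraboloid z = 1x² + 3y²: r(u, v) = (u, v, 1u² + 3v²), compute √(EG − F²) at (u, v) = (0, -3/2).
√(EG − F²)|_{(0, -3/2)} = sqrt(82)

E = 4*u^2 + 1, F = 12*u*v, G = 36*v^2 + 1; EG − F² = 4*u^2 + 36*v^2 + 1; √(EG − F²) = sqrt(4*u^2 + 36*v^2 + 1). At the given point: sqrt(82).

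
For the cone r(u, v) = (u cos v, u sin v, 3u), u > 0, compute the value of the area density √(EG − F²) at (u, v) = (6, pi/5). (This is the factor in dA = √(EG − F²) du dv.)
√(EG − F²)|_{(6, pi/5)} = 6*sqrt(10)

E = 10, F = 0, G = u^2, so EG − F² = 10*u^2. Taking the positive square root: √(EG − F²) = sqrt(10)*Abs(u). At (u, v) = (6, pi/5): 6*sqrt(10).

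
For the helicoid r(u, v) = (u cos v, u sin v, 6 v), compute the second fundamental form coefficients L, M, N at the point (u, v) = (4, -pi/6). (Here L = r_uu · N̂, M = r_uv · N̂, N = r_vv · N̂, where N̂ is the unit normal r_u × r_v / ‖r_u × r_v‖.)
L = 0;  M = -3*sqrt(13)/13;  N = 0

Compute the unit normal N̂(u, v) = (6*sin(v)/sqrt(u^2 + 36), -6*cos(v)/sqrt(u^2 + 36), u/sqrt(u^2 + 36)), and the second partials r_uu, r_uv, r_vv. Take dot products:
  L(u, v) = r_uu · N̂ = 0,
  M(u, v) = r_uv · N̂ = -6/sqrt(u^2 + 36),
  N(u, v) = r_vv · N̂ = 0.
Evaluating at (u, v) = (4, -pi/6):
  L = 0, M = -3*sqrt(13)/13, N = 0.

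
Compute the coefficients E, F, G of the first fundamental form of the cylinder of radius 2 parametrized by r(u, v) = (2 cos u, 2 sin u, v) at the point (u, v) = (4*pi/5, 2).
E = 4;  F = 0;  G = 1

Partials: r_u = (-2*sin(u), 2*cos(u), 0), r_v = (0, 0, 1). As functions of (u, v):
  E = r_u · r_u = 4,
  F = r_u · r_v = 0,
  G = r_v · r_v = 1.
Evaluating at (u, v) = (4*pi/5, 2): E = 4, F = 0, G = 1.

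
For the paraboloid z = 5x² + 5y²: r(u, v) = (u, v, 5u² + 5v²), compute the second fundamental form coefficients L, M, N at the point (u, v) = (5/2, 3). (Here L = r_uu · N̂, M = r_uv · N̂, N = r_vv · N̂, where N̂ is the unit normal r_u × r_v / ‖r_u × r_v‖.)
L = 5*sqrt(1526)/763;  M = 0;  N = 5*sqrt(1526)/763

Compute the unit normal N̂(u, v) = (-10*u/sqrt(100*u^2 + 100*v^2 + 1), -10*v/sqrt(100*u^2 + 100*v^2 + 1), 1/sqrt(100*u^2 + 100*v^2 + 1)), and the second partials r_uu, r_uv, r_vv. Take dot products:
  L(u, v) = r_uu · N̂ = 10/sqrt(100*u^2 + 100*v^2 + 1),
  M(u, v) = r_uv · N̂ = 0,
  N(u, v) = r_vv · N̂ = 10/sqrt(100*u^2 + 100*v^2 + 1).
Evaluating at (u, v) = (5/2, 3):
  L = 5*sqrt(1526)/763, M = 0, N = 5*sqrt(1526)/763.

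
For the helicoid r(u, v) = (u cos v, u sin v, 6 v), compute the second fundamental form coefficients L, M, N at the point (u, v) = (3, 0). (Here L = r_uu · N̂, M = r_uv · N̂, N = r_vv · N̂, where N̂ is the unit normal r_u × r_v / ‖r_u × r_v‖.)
L = 0;  M = -2*sqrt(5)/5;  N = 0

Compute the unit normal N̂(u, v) = (6*sin(v)/sqrt(u^2 + 36), -6*cos(v)/sqrt(u^2 + 36), u/sqrt(u^2 + 36)), and the second partials r_uu, r_uv, r_vv. Take dot products:
  L(u, v) = r_uu · N̂ = 0,
  M(u, v) = r_uv · N̂ = -6/sqrt(u^2 + 36),
  N(u, v) = r_vv · N̂ = 0.
Evaluating at (u, v) = (3, 0):
  L = 0, M = -2*sqrt(5)/5, N = 0.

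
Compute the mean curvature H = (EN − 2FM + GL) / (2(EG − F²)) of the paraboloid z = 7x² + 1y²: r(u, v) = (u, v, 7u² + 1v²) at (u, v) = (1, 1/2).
H = 211*sqrt(22)/13068

With E = 196*u^2 + 1, F = 28*u*v, G = 4*v^2 + 1, L = 14/sqrt(196*u^2 + 4*v^2 + 1), M = 0, N = 2/sqrt(196*u^2 + 4*v^2 + 1), assemble
  H = (EN − 2FM + GL) / (2(EG − F²)) = 4*(49*u^2 + 7*v^2 + 2)/(196*u^2 + 4*v^2 + 1)^(3/2).
At (u, v) = (1, 1/2): H = 211*sqrt(22)/13068.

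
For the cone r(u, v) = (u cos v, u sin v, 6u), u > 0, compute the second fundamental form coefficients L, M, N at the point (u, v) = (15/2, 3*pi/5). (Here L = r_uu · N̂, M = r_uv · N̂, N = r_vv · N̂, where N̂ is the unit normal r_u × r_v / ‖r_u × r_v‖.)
L = 0;  M = 0;  N = 45*sqrt(37)/37

Compute the unit normal N̂(u, v) = (-6*sqrt(37)*u*cos(v)/(37*Abs(u)), -6*sqrt(37)*u*sin(v)/(37*Abs(u)), sqrt(37)*u/(37*Abs(u))), and the second partials r_uu, r_uv, r_vv. Take dot products:
  L(u, v) = r_uu · N̂ = 0,
  M(u, v) = r_uv · N̂ = 0,
  N(u, v) = r_vv · N̂ = 6*sqrt(37)*u^2/(37*Abs(u)).
Evaluating at (u, v) = (15/2, 3*pi/5):
  L = 0, M = 0, N = 45*sqrt(37)/37.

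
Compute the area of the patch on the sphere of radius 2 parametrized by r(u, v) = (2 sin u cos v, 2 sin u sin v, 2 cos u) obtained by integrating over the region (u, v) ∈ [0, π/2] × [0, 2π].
Area = 8*pi

Area = ∫∫ √(EG − F²) du dv with √(EG − F²) = 4*Abs(sin(u)). Integrating over [0, π/2] × [0, 2π] gives 8*pi.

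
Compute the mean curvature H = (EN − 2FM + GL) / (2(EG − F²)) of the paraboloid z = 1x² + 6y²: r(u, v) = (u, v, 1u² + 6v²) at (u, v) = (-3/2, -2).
H = 637*sqrt(586)/343396

With E = 4*u^2 + 1, F = 24*u*v, G = 144*v^2 + 1, L = 2/sqrt(4*u^2 + 144*v^2 + 1), M = 0, N = 12/sqrt(4*u^2 + 144*v^2 + 1), assemble
  H = (EN − 2FM + GL) / (2(EG − F²)) = (24*u^2 + 144*v^2 + 7)/(4*u^2 + 144*v^2 + 1)^(3/2).
At (u, v) = (-3/2, -2): H = 637*sqrt(586)/343396.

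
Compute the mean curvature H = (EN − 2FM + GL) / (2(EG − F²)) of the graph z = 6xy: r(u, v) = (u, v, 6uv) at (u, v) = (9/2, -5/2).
H = 486*sqrt(955)/182405

With E = 36*v^2 + 1, F = 36*u*v, G = 36*u^2 + 1, L = 0, M = 6/sqrt(36*u^2 + 36*v^2 + 1), N = 0, assemble
  H = (EN − 2FM + GL) / (2(EG − F²)) = -216*u*v/(36*u^2 + 36*v^2 + 1)^(3/2).
At (u, v) = (9/2, -5/2): H = 486*sqrt(955)/182405.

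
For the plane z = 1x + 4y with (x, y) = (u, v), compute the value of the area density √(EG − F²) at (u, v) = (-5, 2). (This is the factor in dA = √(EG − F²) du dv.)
√(EG − F²)|_{(-5, 2)} = 3*sqrt(2)

E = 2, F = 4, G = 17, so EG − F² = 18. Taking the positive square root: √(EG − F²) = 3*sqrt(2). At (u, v) = (-5, 2): 3*sqrt(2).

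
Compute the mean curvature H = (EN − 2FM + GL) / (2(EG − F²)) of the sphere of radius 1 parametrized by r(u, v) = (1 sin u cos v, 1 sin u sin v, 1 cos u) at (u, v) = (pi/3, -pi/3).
H = -1

With E = 1, F = 0, G = sin(u)^2, L = -sin(u)/Abs(sin(u)), M = 0, N = -sin(u)^3/Abs(sin(u)), assemble
  H = (EN − 2FM + GL) / (2(EG − F²)) = -sin(u)/Abs(sin(u)).
At (u, v) = (pi/3, -pi/3): H = -1.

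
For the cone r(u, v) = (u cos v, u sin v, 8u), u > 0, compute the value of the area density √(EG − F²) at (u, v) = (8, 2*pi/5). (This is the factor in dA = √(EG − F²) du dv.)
√(EG − F²)|_{(8, 2*pi/5)} = 8*sqrt(65)

E = 65, F = 0, G = u^2, so EG − F² = 65*u^2. Taking the positive square root: √(EG − F²) = sqrt(65)*Abs(u). At (u, v) = (8, 2*pi/5): 8*sqrt(65).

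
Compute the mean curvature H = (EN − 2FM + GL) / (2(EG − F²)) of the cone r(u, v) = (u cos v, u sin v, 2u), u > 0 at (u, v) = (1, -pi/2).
H = sqrt(5)/5

With E = 5, F = 0, G = u^2, L = 0, M = 0, N = 2*sqrt(5)*u^2/(5*Abs(u)), assemble
  H = (EN − 2FM + GL) / (2(EG − F²)) = sqrt(5)/(5*Abs(u)).
At (u, v) = (1, -pi/2): H = sqrt(5)/5.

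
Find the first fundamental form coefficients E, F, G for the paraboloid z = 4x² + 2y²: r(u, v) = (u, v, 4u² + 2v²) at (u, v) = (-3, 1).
E = 577;  F = -96;  G = 17

Partials: r_u = (1, 0, 8*u), r_v = (0, 1, 4*v). As functions of (u, v):
  E = r_u · r_u = 64*u^2 + 1,
  F = r_u · r_v = 32*u*v,
  G = r_v · r_v = 16*v^2 + 1.
Evaluating at (u, v) = (-3, 1): E = 577, F = -96, G = 17.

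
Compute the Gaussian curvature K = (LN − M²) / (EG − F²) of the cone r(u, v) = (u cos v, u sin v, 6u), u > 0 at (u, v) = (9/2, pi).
K = 0

Coefficients of the first fundamental form: E = 37, F = 0, G = u^2.
Coefficients of the second fundamental form: L = 0, M = 0, N = 6*sqrt(37)*u^2/(37*Abs(u)).
Assemble K = (LN − M²)/(EG − F²) = 0. At (u, v) = (9/2, pi): K = 0.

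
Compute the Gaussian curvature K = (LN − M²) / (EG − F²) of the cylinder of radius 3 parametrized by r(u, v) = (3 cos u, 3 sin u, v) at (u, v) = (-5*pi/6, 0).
K = 0

Coefficients of the first fundamental form: E = 9, F = 0, G = 1.
Coefficients of the second fundamental form: L = -3, M = 0, N = 0.
Assemble K = (LN − M²)/(EG − F²) = 0. At (u, v) = (-5*pi/6, 0): K = 0.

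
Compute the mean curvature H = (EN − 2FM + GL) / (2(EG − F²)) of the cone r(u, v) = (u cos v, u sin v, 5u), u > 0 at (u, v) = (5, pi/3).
H = sqrt(26)/52

With E = 26, F = 0, G = u^2, L = 0, M = 0, N = 5*sqrt(26)*u^2/(26*Abs(u)), assemble
  H = (EN − 2FM + GL) / (2(EG − F²)) = 5*sqrt(26)/(52*Abs(u)).
At (u, v) = (5, pi/3): H = sqrt(26)/52.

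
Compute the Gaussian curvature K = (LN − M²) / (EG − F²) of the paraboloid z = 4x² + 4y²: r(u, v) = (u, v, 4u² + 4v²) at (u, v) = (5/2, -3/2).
K = 64/297025

Coefficients of the first fundamental form: E = 64*u^2 + 1, F = 64*u*v, G = 64*v^2 + 1.
Coefficients of the second fundamental form: L = 8/sqrt(64*u^2 + 64*v^2 + 1), M = 0, N = 8/sqrt(64*u^2 + 64*v^2 + 1).
Assemble K = (LN − M²)/(EG − F²) = 64/(4096*u^4 + 8192*u^2*v^2 + 128*u^2 + 4096*v^4 + 128*v^2 + 1). At (u, v) = (5/2, -3/2): K = 64/297025.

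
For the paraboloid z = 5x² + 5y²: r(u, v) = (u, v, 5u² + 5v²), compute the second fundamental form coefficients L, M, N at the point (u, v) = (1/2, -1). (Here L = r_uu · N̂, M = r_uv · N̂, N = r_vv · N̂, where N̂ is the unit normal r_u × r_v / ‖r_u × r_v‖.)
L = 5*sqrt(14)/21;  M = 0;  N = 5*sqrt(14)/21

Compute the unit normal N̂(u, v) = (-10*u/sqrt(100*u^2 + 100*v^2 + 1), -10*v/sqrt(100*u^2 + 100*v^2 + 1), 1/sqrt(100*u^2 + 100*v^2 + 1)), and the second partials r_uu, r_uv, r_vv. Take dot products:
  L(u, v) = r_uu · N̂ = 10/sqrt(100*u^2 + 100*v^2 + 1),
  M(u, v) = r_uv · N̂ = 0,
  N(u, v) = r_vv · N̂ = 10/sqrt(100*u^2 + 100*v^2 + 1).
Evaluating at (u, v) = (1/2, -1):
  L = 5*sqrt(14)/21, M = 0, N = 5*sqrt(14)/21.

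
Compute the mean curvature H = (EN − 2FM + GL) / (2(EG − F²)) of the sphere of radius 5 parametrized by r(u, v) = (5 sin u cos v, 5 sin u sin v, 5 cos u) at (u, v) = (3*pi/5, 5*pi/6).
H = -1/5

With E = 25, F = 0, G = 25*sin(u)^2, L = -5*sin(u)/Abs(sin(u)), M = 0, N = -5*sin(u)^3/Abs(sin(u)), assemble
  H = (EN − 2FM + GL) / (2(EG − F²)) = -sin(u)/(5*Abs(sin(u))).
At (u, v) = (3*pi/5, 5*pi/6): H = -1/5.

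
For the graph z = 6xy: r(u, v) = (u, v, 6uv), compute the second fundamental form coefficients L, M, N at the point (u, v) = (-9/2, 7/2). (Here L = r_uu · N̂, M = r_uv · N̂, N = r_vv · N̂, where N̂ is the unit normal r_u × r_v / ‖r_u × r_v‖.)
L = 0;  M = 6*sqrt(1171)/1171;  N = 0

Compute the unit normal N̂(u, v) = (-6*v/sqrt(36*u^2 + 36*v^2 + 1), -6*u/sqrt(36*u^2 + 36*v^2 + 1), 1/sqrt(36*u^2 + 36*v^2 + 1)), and the second partials r_uu, r_uv, r_vv. Take dot products:
  L(u, v) = r_uu · N̂ = 0,
  M(u, v) = r_uv · N̂ = 6/sqrt(36*u^2 + 36*v^2 + 1),
  N(u, v) = r_vv · N̂ = 0.
Evaluating at (u, v) = (-9/2, 7/2):
  L = 0, M = 6*sqrt(1171)/1171, N = 0.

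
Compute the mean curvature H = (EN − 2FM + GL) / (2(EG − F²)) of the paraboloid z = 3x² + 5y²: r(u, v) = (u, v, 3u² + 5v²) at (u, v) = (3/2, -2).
H = 1613*sqrt(482)/232324

With E = 36*u^2 + 1, F = 60*u*v, G = 100*v^2 + 1, L = 6/sqrt(36*u^2 + 100*v^2 + 1), M = 0, N = 10/sqrt(36*u^2 + 100*v^2 + 1), assemble
  H = (EN − 2FM + GL) / (2(EG − F²)) = 4*(45*u^2 + 75*v^2 + 2)/(36*u^2 + 100*v^2 + 1)^(3/2).
At (u, v) = (3/2, -2): H = 1613*sqrt(482)/232324.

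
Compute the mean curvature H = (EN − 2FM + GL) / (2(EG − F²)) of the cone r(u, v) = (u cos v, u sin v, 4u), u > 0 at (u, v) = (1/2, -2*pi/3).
H = 4*sqrt(17)/17

With E = 17, F = 0, G = u^2, L = 0, M = 0, N = 4*sqrt(17)*u^2/(17*Abs(u)), assemble
  H = (EN − 2FM + GL) / (2(EG − F²)) = 2*sqrt(17)/(17*Abs(u)).
At (u, v) = (1/2, -2*pi/3): H = 4*sqrt(17)/17.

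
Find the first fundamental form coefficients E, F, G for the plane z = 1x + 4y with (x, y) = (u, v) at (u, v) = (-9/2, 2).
E = 2;  F = 4;  G = 17

Partials: r_u = (1, 0, 1), r_v = (0, 1, 4). As functions of (u, v):
  E = r_u · r_u = 2,
  F = r_u · r_v = 4,
  G = r_v · r_v = 17.
Evaluating at (u, v) = (-9/2, 2): E = 2, F = 4, G = 17.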